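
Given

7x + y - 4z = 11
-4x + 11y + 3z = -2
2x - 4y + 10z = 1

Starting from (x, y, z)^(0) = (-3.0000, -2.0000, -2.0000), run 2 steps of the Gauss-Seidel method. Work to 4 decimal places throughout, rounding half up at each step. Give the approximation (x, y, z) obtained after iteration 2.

(1.6004, 0.3438, -0.0826)

Iteration 1:
  x = (11 - (1)·-2.0000 - (-4)·-2.0000) / (7) = 0.7143
  y = (-2 - (-4)·0.7143 - (3)·-2.0000) / (11) = 0.6234
  z = (1 - (2)·0.7143 - (-4)·0.6234) / (10) = 0.2065
Iteration 2:
  x = (11 - (1)·0.6234 - (-4)·0.2065) / (7) = 1.6004
  y = (-2 - (-4)·1.6004 - (3)·0.2065) / (11) = 0.3438
  z = (1 - (2)·1.6004 - (-4)·0.3438) / (10) = -0.0826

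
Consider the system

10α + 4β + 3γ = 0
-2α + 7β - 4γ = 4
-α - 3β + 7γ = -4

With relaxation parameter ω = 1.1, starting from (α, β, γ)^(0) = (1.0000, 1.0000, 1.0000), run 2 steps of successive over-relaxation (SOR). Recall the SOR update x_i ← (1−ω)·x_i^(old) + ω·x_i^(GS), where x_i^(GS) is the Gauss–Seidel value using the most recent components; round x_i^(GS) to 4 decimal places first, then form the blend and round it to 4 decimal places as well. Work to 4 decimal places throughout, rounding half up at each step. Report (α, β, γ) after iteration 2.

Iteration 1:
  α: GS value = (0 - (4)·1.0000 - (3)·1.0000) / (10) = -0.7000;  α ← (1−ω)·1.0000 + ω·-0.7000 = -0.8700
  β: GS value = (4 - (-2)·-0.8700 - (-4)·1.0000) / (7) = 0.8943;  β ← (1−ω)·1.0000 + ω·0.8943 = 0.8837
  γ: GS value = (-4 - (-1)·-0.8700 - (-3)·0.8837) / (7) = -0.3170;  γ ← (1−ω)·1.0000 + ω·-0.3170 = -0.4487
Iteration 2:
  α: GS value = (0 - (4)·0.8837 - (3)·-0.4487) / (10) = -0.2189;  α ← (1−ω)·-0.8700 + ω·-0.2189 = -0.1538
  β: GS value = (4 - (-2)·-0.1538 - (-4)·-0.4487) / (7) = 0.2711;  β ← (1−ω)·0.8837 + ω·0.2711 = 0.2098
  γ: GS value = (-4 - (-1)·-0.1538 - (-3)·0.2098) / (7) = -0.5035;  γ ← (1−ω)·-0.4487 + ω·-0.5035 = -0.5090

(-0.1538, 0.2098, -0.5090)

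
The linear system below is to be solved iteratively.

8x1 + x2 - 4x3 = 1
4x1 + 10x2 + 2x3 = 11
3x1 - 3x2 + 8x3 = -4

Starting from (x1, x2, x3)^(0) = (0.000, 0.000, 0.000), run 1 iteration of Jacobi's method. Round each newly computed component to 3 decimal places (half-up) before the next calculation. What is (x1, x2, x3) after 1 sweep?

(0.125, 1.100, -0.500)

Iteration 1:
  x1 = (1 - (1)·0.000 - (-4)·0.000) / (8) = 0.125
  x2 = (11 - (4)·0.000 - (2)·0.000) / (10) = 1.100
  x3 = (-4 - (3)·0.000 - (-3)·0.000) / (8) = -0.500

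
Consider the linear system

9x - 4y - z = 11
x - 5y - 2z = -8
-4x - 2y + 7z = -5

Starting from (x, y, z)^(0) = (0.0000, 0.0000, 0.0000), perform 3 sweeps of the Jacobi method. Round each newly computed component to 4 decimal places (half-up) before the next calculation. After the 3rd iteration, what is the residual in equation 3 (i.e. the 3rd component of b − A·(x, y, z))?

0.7840

Iteration 1:
  x = (11 - (-4)·0.0000 - (-1)·0.0000) / (9) = 1.2222
  y = (-8 - (1)·0.0000 - (-2)·0.0000) / (-5) = 1.6000
  z = (-5 - (-4)·0.0000 - (-2)·0.0000) / (7) = -0.7143
Iteration 2:
  x = (11 - (-4)·1.6000 - (-1)·-0.7143) / (9) = 1.8540
  y = (-8 - (1)·1.2222 - (-2)·-0.7143) / (-5) = 2.1302
  z = (-5 - (-4)·1.2222 - (-2)·1.6000) / (7) = 0.4413
Iteration 3:
  x = (11 - (-4)·2.1302 - (-1)·0.4413) / (9) = 2.2180
  y = (-8 - (1)·1.8540 - (-2)·0.4413) / (-5) = 1.7943
  z = (-5 - (-4)·1.8540 - (-2)·2.1302) / (7) = 0.9538
Residual b − A·x = (-0.8310, 0.6611, 0.7840)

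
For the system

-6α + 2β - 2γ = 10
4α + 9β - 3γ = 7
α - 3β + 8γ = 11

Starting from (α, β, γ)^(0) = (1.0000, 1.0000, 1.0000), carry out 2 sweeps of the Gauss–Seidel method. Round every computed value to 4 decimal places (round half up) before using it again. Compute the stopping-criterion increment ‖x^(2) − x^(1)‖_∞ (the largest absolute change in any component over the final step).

Iteration 1:
  α = (10 - (2)·1.0000 - (-2)·1.0000) / (-6) = -1.6667
  β = (7 - (4)·-1.6667 - (-3)·1.0000) / (9) = 1.8519
  γ = (11 - (1)·-1.6667 - (-3)·1.8519) / (8) = 2.2778
Iteration 2:
  α = (10 - (2)·1.8519 - (-2)·2.2778) / (-6) = -1.8086
  β = (7 - (4)·-1.8086 - (-3)·2.2778) / (9) = 2.3409
  γ = (11 - (1)·-1.8086 - (-3)·2.3409) / (8) = 2.4789
Change: (-0.1419, 0.4890, 0.2011) → max |·| = 0.4890

0.4890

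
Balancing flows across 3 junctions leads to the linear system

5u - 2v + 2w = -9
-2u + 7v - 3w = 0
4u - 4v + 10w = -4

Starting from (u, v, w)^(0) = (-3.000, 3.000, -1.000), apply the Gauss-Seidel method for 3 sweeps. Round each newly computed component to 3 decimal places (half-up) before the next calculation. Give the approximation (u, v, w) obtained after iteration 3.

(-2.102, -0.591, 0.204)

Iteration 1:
  u = (-9 - (-2)·3.000 - (2)·-1.000) / (5) = -0.200
  v = (0 - (-2)·-0.200 - (-3)·-1.000) / (7) = -0.486
  w = (-4 - (4)·-0.200 - (-4)·-0.486) / (10) = -0.514
Iteration 2:
  u = (-9 - (-2)·-0.486 - (2)·-0.514) / (5) = -1.789
  v = (0 - (-2)·-1.789 - (-3)·-0.514) / (7) = -0.731
  w = (-4 - (4)·-1.789 - (-4)·-0.731) / (10) = 0.023
Iteration 3:
  u = (-9 - (-2)·-0.731 - (2)·0.023) / (5) = -2.102
  v = (0 - (-2)·-2.102 - (-3)·0.023) / (7) = -0.591
  w = (-4 - (4)·-2.102 - (-4)·-0.591) / (10) = 0.204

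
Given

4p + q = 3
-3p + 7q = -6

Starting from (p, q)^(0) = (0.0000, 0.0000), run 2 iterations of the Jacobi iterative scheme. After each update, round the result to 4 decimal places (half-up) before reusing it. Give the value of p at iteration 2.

0.9643

Iteration 1:
  p = (3 - (1)·0.0000) / (4) = 0.7500
  q = (-6 - (-3)·0.0000) / (7) = -0.8571
Iteration 2:
  p = (3 - (1)·-0.8571) / (4) = 0.9643
  q = (-6 - (-3)·0.7500) / (7) = -0.5357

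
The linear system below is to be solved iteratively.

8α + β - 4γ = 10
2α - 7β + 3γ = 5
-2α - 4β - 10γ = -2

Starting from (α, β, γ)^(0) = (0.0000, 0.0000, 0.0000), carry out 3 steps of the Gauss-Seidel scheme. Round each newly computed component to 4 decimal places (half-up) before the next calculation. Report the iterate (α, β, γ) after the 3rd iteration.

(1.3106, -0.3191, 0.0655)

Iteration 1:
  α = (10 - (1)·0.0000 - (-4)·0.0000) / (8) = 1.2500
  β = (5 - (2)·1.2500 - (3)·0.0000) / (-7) = -0.3571
  γ = (-2 - (-2)·1.2500 - (-4)·-0.3571) / (-10) = 0.0928
Iteration 2:
  α = (10 - (1)·-0.3571 - (-4)·0.0928) / (8) = 1.3410
  β = (5 - (2)·1.3410 - (3)·0.0928) / (-7) = -0.2914
  γ = (-2 - (-2)·1.3410 - (-4)·-0.2914) / (-10) = 0.0484
Iteration 3:
  α = (10 - (1)·-0.2914 - (-4)·0.0484) / (8) = 1.3106
  β = (5 - (2)·1.3106 - (3)·0.0484) / (-7) = -0.3191
  γ = (-2 - (-2)·1.3106 - (-4)·-0.3191) / (-10) = 0.0655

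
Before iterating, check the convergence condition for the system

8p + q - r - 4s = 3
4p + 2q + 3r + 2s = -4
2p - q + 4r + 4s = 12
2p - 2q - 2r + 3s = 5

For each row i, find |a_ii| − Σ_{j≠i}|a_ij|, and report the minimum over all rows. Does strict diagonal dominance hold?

row 1: |8| − (1+1+4) = 2
row 2: |2| − (4+3+2) = -7
row 3: |4| − (2+1+4) = -3
row 4: |3| − (2+2+2) = -3
minimum over rows = -7 → not strictly diagonally dominant

-7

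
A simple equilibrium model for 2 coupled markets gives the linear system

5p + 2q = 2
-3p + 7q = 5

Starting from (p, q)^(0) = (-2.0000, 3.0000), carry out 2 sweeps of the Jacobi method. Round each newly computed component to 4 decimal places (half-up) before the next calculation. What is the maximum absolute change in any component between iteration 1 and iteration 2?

1.2572

Iteration 1:
  p = (2 - (2)·3.0000) / (5) = -0.8000
  q = (5 - (-3)·-2.0000) / (7) = -0.1429
Iteration 2:
  p = (2 - (2)·-0.1429) / (5) = 0.4572
  q = (5 - (-3)·-0.8000) / (7) = 0.3714
Change: (1.2572, 0.5143) → max |·| = 1.2572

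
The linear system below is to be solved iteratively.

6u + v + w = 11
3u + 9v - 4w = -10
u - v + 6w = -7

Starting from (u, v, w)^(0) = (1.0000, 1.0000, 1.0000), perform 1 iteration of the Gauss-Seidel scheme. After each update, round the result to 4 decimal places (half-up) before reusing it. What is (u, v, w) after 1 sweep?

Iteration 1:
  u = (11 - (1)·1.0000 - (1)·1.0000) / (6) = 1.5000
  v = (-10 - (3)·1.5000 - (-4)·1.0000) / (9) = -1.1667
  w = (-7 - (1)·1.5000 - (-1)·-1.1667) / (6) = -1.6111

(1.5000, -1.1667, -1.6111)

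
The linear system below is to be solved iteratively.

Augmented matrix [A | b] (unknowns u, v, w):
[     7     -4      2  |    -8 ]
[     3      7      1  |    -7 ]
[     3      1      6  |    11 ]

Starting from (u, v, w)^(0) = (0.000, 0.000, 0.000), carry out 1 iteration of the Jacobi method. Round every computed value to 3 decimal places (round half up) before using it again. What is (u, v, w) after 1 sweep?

(-1.143, -1.000, 1.833)

Iteration 1:
  u = (-8 - (-4)·0.000 - (2)·0.000) / (7) = -1.143
  v = (-7 - (3)·0.000 - (1)·0.000) / (7) = -1.000
  w = (11 - (3)·0.000 - (1)·0.000) / (6) = 1.833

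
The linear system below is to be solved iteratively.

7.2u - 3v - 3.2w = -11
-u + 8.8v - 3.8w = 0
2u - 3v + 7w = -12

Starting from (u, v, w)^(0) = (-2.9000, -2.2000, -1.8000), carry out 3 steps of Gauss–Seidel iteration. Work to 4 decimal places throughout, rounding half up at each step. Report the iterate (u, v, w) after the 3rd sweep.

Iteration 1:
  u = (-11 - (-3)·-2.2000 - (-3.2)·-1.8000) / (7.2) = -3.2444
  v = (0 - (-1)·-3.2444 - (-3.8)·-1.8000) / (8.8) = -1.1460
  w = (-12 - (2)·-3.2444 - (-3)·-1.1460) / (7) = -1.2785
Iteration 2:
  u = (-11 - (-3)·-1.1460 - (-3.2)·-1.2785) / (7.2) = -2.5735
  v = (0 - (-1)·-2.5735 - (-3.8)·-1.2785) / (8.8) = -0.8445
  w = (-12 - (2)·-2.5735 - (-3)·-0.8445) / (7) = -1.3409
Iteration 3:
  u = (-11 - (-3)·-0.8445 - (-3.2)·-1.3409) / (7.2) = -2.4756
  v = (0 - (-1)·-2.4756 - (-3.8)·-1.3409) / (8.8) = -0.8603
  w = (-12 - (2)·-2.4756 - (-3)·-0.8603) / (7) = -1.3757

(-2.4756, -0.8603, -1.3757)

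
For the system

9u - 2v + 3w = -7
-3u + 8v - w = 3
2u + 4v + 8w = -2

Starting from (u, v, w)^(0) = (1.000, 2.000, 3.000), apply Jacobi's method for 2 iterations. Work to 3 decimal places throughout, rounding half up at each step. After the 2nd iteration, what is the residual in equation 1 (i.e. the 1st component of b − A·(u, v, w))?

-5.935

Iteration 1:
  u = (-7 - (-2)·2.000 - (3)·3.000) / (9) = -1.333
  v = (3 - (-3)·1.000 - (-1)·3.000) / (8) = 1.125
  w = (-2 - (2)·1.000 - (4)·2.000) / (8) = -1.500
Iteration 2:
  u = (-7 - (-2)·1.125 - (3)·-1.500) / (9) = -0.028
  v = (3 - (-3)·-1.333 - (-1)·-1.500) / (8) = -0.312
  w = (-2 - (2)·-1.333 - (4)·1.125) / (8) = -0.479
Residual b − A·x = (-5.935, 4.933, 3.136)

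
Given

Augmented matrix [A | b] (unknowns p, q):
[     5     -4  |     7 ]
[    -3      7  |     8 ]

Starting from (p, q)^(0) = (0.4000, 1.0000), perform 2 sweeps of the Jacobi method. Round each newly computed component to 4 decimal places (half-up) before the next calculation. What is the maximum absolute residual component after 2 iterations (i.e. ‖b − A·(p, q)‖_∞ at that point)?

3.0858

Iteration 1:
  p = (7 - (-4)·1.0000) / (5) = 2.2000
  q = (8 - (-3)·0.4000) / (7) = 1.3143
Iteration 2:
  p = (7 - (-4)·1.3143) / (5) = 2.4514
  q = (8 - (-3)·2.2000) / (7) = 2.0857
Residual b − A·x = (3.0858, 0.7543); ∞-norm = 3.0858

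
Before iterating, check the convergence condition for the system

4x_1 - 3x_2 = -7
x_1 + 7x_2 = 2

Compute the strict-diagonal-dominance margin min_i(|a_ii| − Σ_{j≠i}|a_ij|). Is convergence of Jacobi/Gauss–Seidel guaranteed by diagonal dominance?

row 1: |4| − (3) = 1
row 2: |7| − (1) = 6
minimum over rows = 1 → strictly diagonally dominant (convergence guaranteed)

1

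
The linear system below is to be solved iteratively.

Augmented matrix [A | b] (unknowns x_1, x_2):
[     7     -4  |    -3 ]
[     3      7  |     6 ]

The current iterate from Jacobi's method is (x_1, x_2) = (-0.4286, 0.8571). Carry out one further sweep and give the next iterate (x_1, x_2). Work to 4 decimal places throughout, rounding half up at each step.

(0.0612, 1.0408)

One sweep:
  x_1 = (-3 - (-4)·0.8571) / (7) = 0.0612
  x_2 = (6 - (3)·-0.4286) / (7) = 1.0408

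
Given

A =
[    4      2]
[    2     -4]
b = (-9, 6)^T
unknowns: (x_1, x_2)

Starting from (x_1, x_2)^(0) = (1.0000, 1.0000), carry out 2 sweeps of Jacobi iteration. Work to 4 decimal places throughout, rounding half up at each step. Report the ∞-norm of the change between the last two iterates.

1.8750

Iteration 1:
  x_1 = (-9 - (2)·1.0000) / (4) = -2.7500
  x_2 = (6 - (2)·1.0000) / (-4) = -1.0000
Iteration 2:
  x_1 = (-9 - (2)·-1.0000) / (4) = -1.7500
  x_2 = (6 - (2)·-2.7500) / (-4) = -2.8750
Change: (1.0000, -1.8750) → max |·| = 1.8750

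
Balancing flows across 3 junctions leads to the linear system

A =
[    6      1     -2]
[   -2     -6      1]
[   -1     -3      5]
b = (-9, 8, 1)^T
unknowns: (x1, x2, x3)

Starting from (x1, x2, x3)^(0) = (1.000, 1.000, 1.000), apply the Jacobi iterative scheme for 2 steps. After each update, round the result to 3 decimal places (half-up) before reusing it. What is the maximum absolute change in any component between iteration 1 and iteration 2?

Iteration 1:
  x1 = (-9 - (1)·1.000 - (-2)·1.000) / (6) = -1.333
  x2 = (8 - (-2)·1.000 - (1)·1.000) / (-6) = -1.500
  x3 = (1 - (-1)·1.000 - (-3)·1.000) / (5) = 1.000
Iteration 2:
  x1 = (-9 - (1)·-1.500 - (-2)·1.000) / (6) = -0.917
  x2 = (8 - (-2)·-1.333 - (1)·1.000) / (-6) = -0.722
  x3 = (1 - (-1)·-1.333 - (-3)·-1.500) / (5) = -0.967
Change: (0.416, 0.778, -1.967) → max |·| = 1.967

1.967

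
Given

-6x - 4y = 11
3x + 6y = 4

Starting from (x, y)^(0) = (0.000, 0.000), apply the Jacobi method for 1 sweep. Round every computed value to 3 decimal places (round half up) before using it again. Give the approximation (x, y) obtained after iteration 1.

(-1.833, 0.667)

Iteration 1:
  x = (11 - (-4)·0.000) / (-6) = -1.833
  y = (4 - (3)·0.000) / (6) = 0.667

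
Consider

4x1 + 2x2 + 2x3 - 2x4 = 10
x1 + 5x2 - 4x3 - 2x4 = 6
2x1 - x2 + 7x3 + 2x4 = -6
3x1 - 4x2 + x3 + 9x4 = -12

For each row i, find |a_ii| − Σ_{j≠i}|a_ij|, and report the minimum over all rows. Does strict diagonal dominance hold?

-2

row 1: |4| − (2+2+2) = -2
row 2: |5| − (1+4+2) = -2
row 3: |7| − (2+1+2) = 2
row 4: |9| − (3+4+1) = 1
minimum over rows = -2 → not strictly diagonally dominant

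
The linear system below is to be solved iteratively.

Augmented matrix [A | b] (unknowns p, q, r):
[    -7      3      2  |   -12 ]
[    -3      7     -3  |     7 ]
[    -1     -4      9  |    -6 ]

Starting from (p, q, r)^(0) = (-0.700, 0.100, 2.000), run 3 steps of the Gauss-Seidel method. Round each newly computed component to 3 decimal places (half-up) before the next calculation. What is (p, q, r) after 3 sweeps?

Iteration 1:
  p = (-12 - (3)·0.100 - (2)·2.000) / (-7) = 2.329
  q = (7 - (-3)·2.329 - (-3)·2.000) / (7) = 2.855
  r = (-6 - (-1)·2.329 - (-4)·2.855) / (9) = 0.861
Iteration 2:
  p = (-12 - (3)·2.855 - (2)·0.861) / (-7) = 3.184
  q = (7 - (-3)·3.184 - (-3)·0.861) / (7) = 2.734
  r = (-6 - (-1)·3.184 - (-4)·2.734) / (9) = 0.902
Iteration 3:
  p = (-12 - (3)·2.734 - (2)·0.902) / (-7) = 3.144
  q = (7 - (-3)·3.144 - (-3)·0.902) / (7) = 2.734
  r = (-6 - (-1)·3.144 - (-4)·2.734) / (9) = 0.898

(3.144, 2.734, 0.898)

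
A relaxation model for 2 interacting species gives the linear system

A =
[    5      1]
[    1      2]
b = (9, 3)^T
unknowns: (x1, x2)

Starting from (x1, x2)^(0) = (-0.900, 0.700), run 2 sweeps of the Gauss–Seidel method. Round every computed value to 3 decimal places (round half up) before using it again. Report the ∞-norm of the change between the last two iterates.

Iteration 1:
  x1 = (9 - (1)·0.700) / (5) = 1.660
  x2 = (3 - (1)·1.660) / (2) = 0.670
Iteration 2:
  x1 = (9 - (1)·0.670) / (5) = 1.666
  x2 = (3 - (1)·1.666) / (2) = 0.667
Change: (0.006, -0.003) → max |·| = 0.006

0.006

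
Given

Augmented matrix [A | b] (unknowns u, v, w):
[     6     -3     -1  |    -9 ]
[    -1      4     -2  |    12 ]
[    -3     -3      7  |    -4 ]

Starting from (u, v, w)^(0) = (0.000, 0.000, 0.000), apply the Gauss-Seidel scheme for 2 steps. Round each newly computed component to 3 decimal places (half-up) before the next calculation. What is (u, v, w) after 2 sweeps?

Iteration 1:
  u = (-9 - (-3)·0.000 - (-1)·0.000) / (6) = -1.500
  v = (12 - (-1)·-1.500 - (-2)·0.000) / (4) = 2.625
  w = (-4 - (-3)·-1.500 - (-3)·2.625) / (7) = -0.089
Iteration 2:
  u = (-9 - (-3)·2.625 - (-1)·-0.089) / (6) = -0.202
  v = (12 - (-1)·-0.202 - (-2)·-0.089) / (4) = 2.905
  w = (-4 - (-3)·-0.202 - (-3)·2.905) / (7) = 0.587

(-0.202, 2.905, 0.587)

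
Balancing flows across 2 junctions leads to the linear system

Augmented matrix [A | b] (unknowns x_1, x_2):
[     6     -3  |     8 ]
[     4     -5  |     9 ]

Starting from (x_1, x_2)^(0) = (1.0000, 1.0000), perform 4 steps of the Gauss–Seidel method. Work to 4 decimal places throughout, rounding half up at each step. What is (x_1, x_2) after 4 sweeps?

(0.7933, -1.1654)

Iteration 1:
  x_1 = (8 - (-3)·1.0000) / (6) = 1.8333
  x_2 = (9 - (4)·1.8333) / (-5) = -0.3334
Iteration 2:
  x_1 = (8 - (-3)·-0.3334) / (6) = 1.1666
  x_2 = (9 - (4)·1.1666) / (-5) = -0.8667
Iteration 3:
  x_1 = (8 - (-3)·-0.8667) / (6) = 0.9000
  x_2 = (9 - (4)·0.9000) / (-5) = -1.0800
Iteration 4:
  x_1 = (8 - (-3)·-1.0800) / (6) = 0.7933
  x_2 = (9 - (4)·0.7933) / (-5) = -1.1654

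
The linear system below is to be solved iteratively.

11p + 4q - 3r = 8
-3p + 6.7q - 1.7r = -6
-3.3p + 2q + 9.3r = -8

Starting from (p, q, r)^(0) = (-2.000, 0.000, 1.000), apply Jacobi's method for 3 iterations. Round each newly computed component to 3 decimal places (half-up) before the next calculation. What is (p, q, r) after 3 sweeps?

(0.987, -0.556, -0.374)

Iteration 1:
  p = (8 - (4)·0.000 - (-3)·1.000) / (11) = 1.000
  q = (-6 - (-3)·-2.000 - (-1.7)·1.000) / (6.7) = -1.537
  r = (-8 - (-3.3)·-2.000 - (2)·0.000) / (9.3) = -1.570
Iteration 2:
  p = (8 - (4)·-1.537 - (-3)·-1.570) / (11) = 0.858
  q = (-6 - (-3)·1.000 - (-1.7)·-1.570) / (6.7) = -0.846
  r = (-8 - (-3.3)·1.000 - (2)·-1.537) / (9.3) = -0.175
Iteration 3:
  p = (8 - (4)·-0.846 - (-3)·-0.175) / (11) = 0.987
  q = (-6 - (-3)·0.858 - (-1.7)·-0.175) / (6.7) = -0.556
  r = (-8 - (-3.3)·0.858 - (2)·-0.846) / (9.3) = -0.374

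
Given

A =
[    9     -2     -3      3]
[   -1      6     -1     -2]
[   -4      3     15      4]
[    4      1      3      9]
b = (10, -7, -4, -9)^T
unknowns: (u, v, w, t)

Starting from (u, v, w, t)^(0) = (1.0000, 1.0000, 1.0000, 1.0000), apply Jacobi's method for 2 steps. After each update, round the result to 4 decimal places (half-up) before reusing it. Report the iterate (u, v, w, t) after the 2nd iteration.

Iteration 1:
  u = (10 - (-2)·1.0000 - (-3)·1.0000 - (3)·1.0000) / (9) = 1.3333
  v = (-7 - (-1)·1.0000 - (-1)·1.0000 - (-2)·1.0000) / (6) = -0.5000
  w = (-4 - (-4)·1.0000 - (3)·1.0000 - (4)·1.0000) / (15) = -0.4667
  t = (-9 - (4)·1.0000 - (1)·1.0000 - (3)·1.0000) / (9) = -1.8889
Iteration 2:
  u = (10 - (-2)·-0.5000 - (-3)·-0.4667 - (3)·-1.8889) / (9) = 1.4741
  v = (-7 - (-1)·1.3333 - (-1)·-0.4667 - (-2)·-1.8889) / (6) = -1.6519
  w = (-4 - (-4)·1.3333 - (3)·-0.5000 - (4)·-1.8889) / (15) = 0.6926
  t = (-9 - (4)·1.3333 - (1)·-0.5000 - (3)·-0.4667) / (9) = -1.3815

(1.4741, -1.6519, 0.6926, -1.3815)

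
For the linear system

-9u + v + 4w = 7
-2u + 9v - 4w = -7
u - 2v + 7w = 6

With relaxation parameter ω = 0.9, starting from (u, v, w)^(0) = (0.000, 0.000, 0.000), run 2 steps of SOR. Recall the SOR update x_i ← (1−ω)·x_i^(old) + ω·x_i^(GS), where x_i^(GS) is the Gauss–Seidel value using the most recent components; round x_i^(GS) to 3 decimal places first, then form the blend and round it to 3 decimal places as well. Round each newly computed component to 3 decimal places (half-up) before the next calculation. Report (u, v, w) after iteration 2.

(-0.596, -0.646, 0.747)

Iteration 1:
  u: GS value = (7 - (1)·0.000 - (4)·0.000) / (-9) = -0.778;  u ← (1−ω)·0.000 + ω·-0.778 = -0.700
  v: GS value = (-7 - (-2)·-0.700 - (-4)·0.000) / (9) = -0.933;  v ← (1−ω)·0.000 + ω·-0.933 = -0.840
  w: GS value = (6 - (1)·-0.700 - (-2)·-0.840) / (7) = 0.717;  w ← (1−ω)·0.000 + ω·0.717 = 0.645
Iteration 2:
  u: GS value = (7 - (1)·-0.840 - (4)·0.645) / (-9) = -0.584;  u ← (1−ω)·-0.700 + ω·-0.584 = -0.596
  v: GS value = (-7 - (-2)·-0.596 - (-4)·0.645) / (9) = -0.624;  v ← (1−ω)·-0.840 + ω·-0.624 = -0.646
  w: GS value = (6 - (1)·-0.596 - (-2)·-0.646) / (7) = 0.758;  w ← (1−ω)·0.645 + ω·0.758 = 0.747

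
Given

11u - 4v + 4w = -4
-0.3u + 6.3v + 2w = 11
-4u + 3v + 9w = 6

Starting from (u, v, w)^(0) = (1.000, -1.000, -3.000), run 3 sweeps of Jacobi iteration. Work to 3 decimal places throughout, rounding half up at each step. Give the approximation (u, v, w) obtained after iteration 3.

Iteration 1:
  u = (-4 - (-4)·-1.000 - (4)·-3.000) / (11) = 0.364
  v = (11 - (-0.3)·1.000 - (2)·-3.000) / (6.3) = 2.746
  w = (6 - (-4)·1.000 - (3)·-1.000) / (9) = 1.444
Iteration 2:
  u = (-4 - (-4)·2.746 - (4)·1.444) / (11) = 0.110
  v = (11 - (-0.3)·0.364 - (2)·1.444) / (6.3) = 1.305
  w = (6 - (-4)·0.364 - (3)·2.746) / (9) = -0.087
Iteration 3:
  u = (-4 - (-4)·1.305 - (4)·-0.087) / (11) = 0.143
  v = (11 - (-0.3)·0.110 - (2)·-0.087) / (6.3) = 1.779
  w = (6 - (-4)·0.110 - (3)·1.305) / (9) = 0.281

(0.143, 1.779, 0.281)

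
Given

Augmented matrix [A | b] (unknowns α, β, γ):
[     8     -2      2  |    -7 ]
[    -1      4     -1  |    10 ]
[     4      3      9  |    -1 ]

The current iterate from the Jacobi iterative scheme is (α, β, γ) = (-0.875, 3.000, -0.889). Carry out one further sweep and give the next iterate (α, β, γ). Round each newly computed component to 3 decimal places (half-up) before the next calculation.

(0.097, 2.059, -0.722)

One sweep:
  α = (-7 - (-2)·3.000 - (2)·-0.889) / (8) = 0.097
  β = (10 - (-1)·-0.875 - (-1)·-0.889) / (4) = 2.059
  γ = (-1 - (4)·-0.875 - (3)·3.000) / (9) = -0.722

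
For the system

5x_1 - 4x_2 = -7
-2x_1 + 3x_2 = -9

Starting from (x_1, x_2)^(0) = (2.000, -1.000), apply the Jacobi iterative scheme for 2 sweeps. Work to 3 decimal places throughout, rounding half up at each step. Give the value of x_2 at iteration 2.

-4.467

Iteration 1:
  x_1 = (-7 - (-4)·-1.000) / (5) = -2.200
  x_2 = (-9 - (-2)·2.000) / (3) = -1.667
Iteration 2:
  x_1 = (-7 - (-4)·-1.667) / (5) = -2.734
  x_2 = (-9 - (-2)·-2.200) / (3) = -4.467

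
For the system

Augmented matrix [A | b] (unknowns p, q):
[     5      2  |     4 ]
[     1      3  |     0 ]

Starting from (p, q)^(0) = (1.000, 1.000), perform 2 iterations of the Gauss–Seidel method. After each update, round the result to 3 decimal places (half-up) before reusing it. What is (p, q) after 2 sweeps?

Iteration 1:
  p = (4 - (2)·1.000) / (5) = 0.400
  q = (0 - (1)·0.400) / (3) = -0.133
Iteration 2:
  p = (4 - (2)·-0.133) / (5) = 0.853
  q = (0 - (1)·0.853) / (3) = -0.284

(0.853, -0.284)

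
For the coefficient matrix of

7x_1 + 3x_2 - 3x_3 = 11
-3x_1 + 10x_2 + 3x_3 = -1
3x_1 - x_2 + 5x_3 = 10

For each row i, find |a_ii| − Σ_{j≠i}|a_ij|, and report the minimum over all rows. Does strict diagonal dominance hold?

row 1: |7| − (3+3) = 1
row 2: |10| − (3+3) = 4
row 3: |5| − (3+1) = 1
minimum over rows = 1 → strictly diagonally dominant (convergence guaranteed)

1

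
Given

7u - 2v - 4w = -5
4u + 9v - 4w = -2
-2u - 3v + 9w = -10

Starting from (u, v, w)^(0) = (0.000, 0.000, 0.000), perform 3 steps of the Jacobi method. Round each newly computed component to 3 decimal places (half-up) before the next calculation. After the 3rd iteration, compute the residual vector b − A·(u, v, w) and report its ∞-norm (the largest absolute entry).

Iteration 1:
  u = (-5 - (-2)·0.000 - (-4)·0.000) / (7) = -0.714
  v = (-2 - (4)·0.000 - (-4)·0.000) / (9) = -0.222
  w = (-10 - (-2)·0.000 - (-3)·0.000) / (9) = -1.111
Iteration 2:
  u = (-5 - (-2)·-0.222 - (-4)·-1.111) / (7) = -1.413
  v = (-2 - (4)·-0.714 - (-4)·-1.111) / (9) = -0.399
  w = (-10 - (-2)·-0.714 - (-3)·-0.222) / (9) = -1.344
Iteration 3:
  u = (-5 - (-2)·-0.399 - (-4)·-1.344) / (7) = -1.596
  v = (-2 - (4)·-1.413 - (-4)·-1.344) / (9) = -0.192
  w = (-10 - (-2)·-1.413 - (-3)·-0.399) / (9) = -1.558
Residual b − A·x = (-0.444, -0.120, 0.254); ∞-norm = 0.444

0.444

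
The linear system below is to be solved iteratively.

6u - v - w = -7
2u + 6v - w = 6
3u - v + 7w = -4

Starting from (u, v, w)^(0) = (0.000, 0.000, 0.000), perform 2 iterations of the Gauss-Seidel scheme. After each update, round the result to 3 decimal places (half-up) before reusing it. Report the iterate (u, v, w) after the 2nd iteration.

(-0.914, 1.326, 0.010)

Iteration 1:
  u = (-7 - (-1)·0.000 - (-1)·0.000) / (6) = -1.167
  v = (6 - (2)·-1.167 - (-1)·0.000) / (6) = 1.389
  w = (-4 - (3)·-1.167 - (-1)·1.389) / (7) = 0.127
Iteration 2:
  u = (-7 - (-1)·1.389 - (-1)·0.127) / (6) = -0.914
  v = (6 - (2)·-0.914 - (-1)·0.127) / (6) = 1.326
  w = (-4 - (3)·-0.914 - (-1)·1.326) / (7) = 0.010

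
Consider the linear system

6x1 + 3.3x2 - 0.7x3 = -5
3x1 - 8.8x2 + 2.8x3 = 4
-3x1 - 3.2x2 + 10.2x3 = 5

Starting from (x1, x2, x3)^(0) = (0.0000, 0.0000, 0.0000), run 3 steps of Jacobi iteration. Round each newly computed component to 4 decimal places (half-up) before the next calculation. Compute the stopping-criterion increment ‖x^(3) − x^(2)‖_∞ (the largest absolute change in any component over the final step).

0.0501

Iteration 1:
  x1 = (-5 - (3.3)·0.0000 - (-0.7)·0.0000) / (6) = -0.8333
  x2 = (4 - (3)·0.0000 - (2.8)·0.0000) / (-8.8) = -0.4545
  x3 = (5 - (-3)·0.0000 - (-3.2)·0.0000) / (10.2) = 0.4902
Iteration 2:
  x1 = (-5 - (3.3)·-0.4545 - (-0.7)·0.4902) / (6) = -0.5262
  x2 = (4 - (3)·-0.8333 - (2.8)·0.4902) / (-8.8) = -0.5827
  x3 = (5 - (-3)·-0.8333 - (-3.2)·-0.4545) / (10.2) = 0.1025
Iteration 3:
  x1 = (-5 - (3.3)·-0.5827 - (-0.7)·0.1025) / (6) = -0.5009
  x2 = (4 - (3)·-0.5262 - (2.8)·0.1025) / (-8.8) = -0.6013
  x3 = (5 - (-3)·-0.5262 - (-3.2)·-0.5827) / (10.2) = 0.1526
Change: (0.0253, -0.0186, 0.0501) → max |·| = 0.0501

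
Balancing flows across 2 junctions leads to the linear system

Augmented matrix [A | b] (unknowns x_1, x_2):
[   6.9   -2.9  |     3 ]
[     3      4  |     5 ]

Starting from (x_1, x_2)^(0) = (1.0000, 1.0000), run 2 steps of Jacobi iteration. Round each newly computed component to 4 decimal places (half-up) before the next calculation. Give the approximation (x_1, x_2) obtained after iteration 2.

Iteration 1:
  x_1 = (3 - (-2.9)·1.0000) / (6.9) = 0.8551
  x_2 = (5 - (3)·1.0000) / (4) = 0.5000
Iteration 2:
  x_1 = (3 - (-2.9)·0.5000) / (6.9) = 0.6449
  x_2 = (5 - (3)·0.8551) / (4) = 0.6087

(0.6449, 0.6087)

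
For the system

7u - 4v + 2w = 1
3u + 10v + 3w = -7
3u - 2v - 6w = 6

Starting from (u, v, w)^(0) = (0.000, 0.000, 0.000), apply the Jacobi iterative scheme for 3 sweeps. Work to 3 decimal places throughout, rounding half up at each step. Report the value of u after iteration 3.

0.088

Iteration 1:
  u = (1 - (-4)·0.000 - (2)·0.000) / (7) = 0.143
  v = (-7 - (3)·0.000 - (3)·0.000) / (10) = -0.700
  w = (6 - (3)·0.000 - (-2)·0.000) / (-6) = -1.000
Iteration 2:
  u = (1 - (-4)·-0.700 - (2)·-1.000) / (7) = 0.029
  v = (-7 - (3)·0.143 - (3)·-1.000) / (10) = -0.443
  w = (6 - (3)·0.143 - (-2)·-0.700) / (-6) = -0.695
Iteration 3:
  u = (1 - (-4)·-0.443 - (2)·-0.695) / (7) = 0.088
  v = (-7 - (3)·0.029 - (3)·-0.695) / (10) = -0.500
  w = (6 - (3)·0.029 - (-2)·-0.443) / (-6) = -0.838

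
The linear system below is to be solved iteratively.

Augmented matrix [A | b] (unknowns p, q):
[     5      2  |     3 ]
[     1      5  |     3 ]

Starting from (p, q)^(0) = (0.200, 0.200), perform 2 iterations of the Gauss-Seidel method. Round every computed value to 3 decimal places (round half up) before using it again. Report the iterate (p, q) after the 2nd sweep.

(0.402, 0.520)

Iteration 1:
  p = (3 - (2)·0.200) / (5) = 0.520
  q = (3 - (1)·0.520) / (5) = 0.496
Iteration 2:
  p = (3 - (2)·0.496) / (5) = 0.402
  q = (3 - (1)·0.402) / (5) = 0.520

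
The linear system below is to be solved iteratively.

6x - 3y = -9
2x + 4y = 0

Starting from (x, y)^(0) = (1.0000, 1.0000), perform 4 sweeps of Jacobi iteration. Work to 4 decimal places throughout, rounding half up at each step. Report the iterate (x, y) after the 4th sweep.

Iteration 1:
  x = (-9 - (-3)·1.0000) / (6) = -1.0000
  y = (0 - (2)·1.0000) / (4) = -0.5000
Iteration 2:
  x = (-9 - (-3)·-0.5000) / (6) = -1.7500
  y = (0 - (2)·-1.0000) / (4) = 0.5000
Iteration 3:
  x = (-9 - (-3)·0.5000) / (6) = -1.2500
  y = (0 - (2)·-1.7500) / (4) = 0.8750
Iteration 4:
  x = (-9 - (-3)·0.8750) / (6) = -1.0625
  y = (0 - (2)·-1.2500) / (4) = 0.6250

(-1.0625, 0.6250)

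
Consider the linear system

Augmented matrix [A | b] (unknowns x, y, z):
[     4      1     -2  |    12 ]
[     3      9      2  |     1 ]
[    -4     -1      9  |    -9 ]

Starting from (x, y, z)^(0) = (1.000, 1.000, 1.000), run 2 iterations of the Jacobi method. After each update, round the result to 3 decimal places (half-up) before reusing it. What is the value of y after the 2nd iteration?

-0.874

Iteration 1:
  x = (12 - (1)·1.000 - (-2)·1.000) / (4) = 3.250
  y = (1 - (3)·1.000 - (2)·1.000) / (9) = -0.444
  z = (-9 - (-4)·1.000 - (-1)·1.000) / (9) = -0.444
Iteration 2:
  x = (12 - (1)·-0.444 - (-2)·-0.444) / (4) = 2.889
  y = (1 - (3)·3.250 - (2)·-0.444) / (9) = -0.874
  z = (-9 - (-4)·3.250 - (-1)·-0.444) / (9) = 0.395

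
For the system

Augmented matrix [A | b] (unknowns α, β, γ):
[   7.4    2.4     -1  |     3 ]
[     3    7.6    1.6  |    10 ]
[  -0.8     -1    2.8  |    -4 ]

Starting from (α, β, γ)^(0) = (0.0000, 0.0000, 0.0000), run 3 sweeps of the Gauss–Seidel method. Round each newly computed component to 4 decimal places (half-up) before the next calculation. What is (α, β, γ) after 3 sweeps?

Iteration 1:
  α = (3 - (2.4)·0.0000 - (-1)·0.0000) / (7.4) = 0.4054
  β = (10 - (3)·0.4054 - (1.6)·0.0000) / (7.6) = 1.1558
  γ = (-4 - (-0.8)·0.4054 - (-1)·1.1558) / (2.8) = -0.9000
Iteration 2:
  α = (3 - (2.4)·1.1558 - (-1)·-0.9000) / (7.4) = -0.0911
  β = (10 - (3)·-0.0911 - (1.6)·-0.9000) / (7.6) = 1.5412
  γ = (-4 - (-0.8)·-0.0911 - (-1)·1.5412) / (2.8) = -0.9042
Iteration 3:
  α = (3 - (2.4)·1.5412 - (-1)·-0.9042) / (7.4) = -0.2166
  β = (10 - (3)·-0.2166 - (1.6)·-0.9042) / (7.6) = 1.5916
  γ = (-4 - (-0.8)·-0.2166 - (-1)·1.5916) / (2.8) = -0.9220

(-0.2166, 1.5916, -0.9220)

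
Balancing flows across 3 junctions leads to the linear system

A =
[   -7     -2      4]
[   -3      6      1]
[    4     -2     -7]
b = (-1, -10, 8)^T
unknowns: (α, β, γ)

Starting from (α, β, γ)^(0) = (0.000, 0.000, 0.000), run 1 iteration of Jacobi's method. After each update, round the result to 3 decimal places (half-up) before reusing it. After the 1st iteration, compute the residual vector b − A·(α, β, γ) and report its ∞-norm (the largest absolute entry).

Iteration 1:
  α = (-1 - (-2)·0.000 - (4)·0.000) / (-7) = 0.143
  β = (-10 - (-3)·0.000 - (1)·0.000) / (6) = -1.667
  γ = (8 - (4)·0.000 - (-2)·0.000) / (-7) = -1.143
Residual b − A·x = (1.239, 1.574, -3.907); ∞-norm = 3.907

3.907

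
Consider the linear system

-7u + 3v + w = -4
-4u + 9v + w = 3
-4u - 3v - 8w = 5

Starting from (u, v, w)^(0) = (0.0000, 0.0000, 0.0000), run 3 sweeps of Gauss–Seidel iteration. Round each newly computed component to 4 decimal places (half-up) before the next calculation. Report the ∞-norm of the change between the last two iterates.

0.0557

Iteration 1:
  u = (-4 - (3)·0.0000 - (1)·0.0000) / (-7) = 0.5714
  v = (3 - (-4)·0.5714 - (1)·0.0000) / (9) = 0.5873
  w = (5 - (-4)·0.5714 - (-3)·0.5873) / (-8) = -1.1309
Iteration 2:
  u = (-4 - (3)·0.5873 - (1)·-1.1309) / (-7) = 0.6616
  v = (3 - (-4)·0.6616 - (1)·-1.1309) / (9) = 0.7530
  w = (5 - (-4)·0.6616 - (-3)·0.7530) / (-8) = -1.2382
Iteration 3:
  u = (-4 - (3)·0.7530 - (1)·-1.2382) / (-7) = 0.7173
  v = (3 - (-4)·0.7173 - (1)·-1.2382) / (9) = 0.7897
  w = (5 - (-4)·0.7173 - (-3)·0.7897) / (-8) = -1.2798
Change: (0.0557, 0.0367, -0.0416) → max |·| = 0.0557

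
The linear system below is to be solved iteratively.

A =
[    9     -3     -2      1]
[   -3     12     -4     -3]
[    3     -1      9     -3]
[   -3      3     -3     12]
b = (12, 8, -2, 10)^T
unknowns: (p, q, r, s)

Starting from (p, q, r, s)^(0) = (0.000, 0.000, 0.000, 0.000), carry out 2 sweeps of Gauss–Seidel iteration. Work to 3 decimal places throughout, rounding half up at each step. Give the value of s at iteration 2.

Iteration 1:
  p = (12 - (-3)·0.000 - (-2)·0.000 - (1)·0.000) / (9) = 1.333
  q = (8 - (-3)·1.333 - (-4)·0.000 - (-3)·0.000) / (12) = 1.000
  r = (-2 - (3)·1.333 - (-1)·1.000 - (-3)·0.000) / (9) = -0.555
  s = (10 - (-3)·1.333 - (3)·1.000 - (-3)·-0.555) / (12) = 0.778
Iteration 2:
  p = (12 - (-3)·1.000 - (-2)·-0.555 - (1)·0.778) / (9) = 1.457
  q = (8 - (-3)·1.457 - (-4)·-0.555 - (-3)·0.778) / (12) = 1.040
  r = (-2 - (3)·1.457 - (-1)·1.040 - (-3)·0.778) / (9) = -0.333
  s = (10 - (-3)·1.457 - (3)·1.040 - (-3)·-0.333) / (12) = 0.854

0.854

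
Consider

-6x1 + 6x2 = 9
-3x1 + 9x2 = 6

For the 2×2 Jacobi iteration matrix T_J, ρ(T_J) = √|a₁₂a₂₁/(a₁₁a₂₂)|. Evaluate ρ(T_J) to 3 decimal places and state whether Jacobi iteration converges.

0.577

a₁₂a₂₁/(a₁₁a₂₂) = (6)·(-3) / ((-6)·(9)) = 0.333333
ρ = √|0.333333| = √0.333333 = 0.577
ρ < 1, so Jacobi converges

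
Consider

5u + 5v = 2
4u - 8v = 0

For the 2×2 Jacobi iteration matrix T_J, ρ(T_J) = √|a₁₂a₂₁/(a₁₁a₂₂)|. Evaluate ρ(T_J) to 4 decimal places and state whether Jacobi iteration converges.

a₁₂a₂₁/(a₁₁a₂₂) = (5)·(4) / ((5)·(-8)) = -0.500000
ρ = √|-0.500000| = √0.500000 = 0.7071
ρ < 1, so Jacobi converges

0.7071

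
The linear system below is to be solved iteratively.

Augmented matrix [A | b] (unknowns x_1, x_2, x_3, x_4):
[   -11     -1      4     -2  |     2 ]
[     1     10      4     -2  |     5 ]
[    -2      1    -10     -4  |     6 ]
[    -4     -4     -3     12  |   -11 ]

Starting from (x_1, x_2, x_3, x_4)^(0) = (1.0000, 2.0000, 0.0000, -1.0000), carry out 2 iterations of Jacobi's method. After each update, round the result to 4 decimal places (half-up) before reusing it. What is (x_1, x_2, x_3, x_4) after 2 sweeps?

Iteration 1:
  x_1 = (2 - (-1)·2.0000 - (4)·0.0000 - (-2)·-1.0000) / (-11) = -0.1818
  x_2 = (5 - (1)·1.0000 - (4)·0.0000 - (-2)·-1.0000) / (10) = 0.2000
  x_3 = (6 - (-2)·1.0000 - (1)·2.0000 - (-4)·-1.0000) / (-10) = -0.2000
  x_4 = (-11 - (-4)·1.0000 - (-4)·2.0000 - (-3)·0.0000) / (12) = 0.0833
Iteration 2:
  x_1 = (2 - (-1)·0.2000 - (4)·-0.2000 - (-2)·0.0833) / (-11) = -0.2879
  x_2 = (5 - (1)·-0.1818 - (4)·-0.2000 - (-2)·0.0833) / (10) = 0.6148
  x_3 = (6 - (-2)·-0.1818 - (1)·0.2000 - (-4)·0.0833) / (-10) = -0.5770
  x_4 = (-11 - (-4)·-0.1818 - (-4)·0.2000 - (-3)·-0.2000) / (12) = -0.9606

(-0.2879, 0.6148, -0.5770, -0.9606)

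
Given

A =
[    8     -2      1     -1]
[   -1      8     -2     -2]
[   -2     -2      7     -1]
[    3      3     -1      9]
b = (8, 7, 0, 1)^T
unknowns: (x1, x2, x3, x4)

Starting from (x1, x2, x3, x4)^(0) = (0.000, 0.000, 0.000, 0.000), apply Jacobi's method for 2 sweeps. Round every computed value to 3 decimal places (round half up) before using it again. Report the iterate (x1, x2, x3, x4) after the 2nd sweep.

(1.233, 1.028, 0.552, -0.514)

Iteration 1:
  x1 = (8 - (-2)·0.000 - (1)·0.000 - (-1)·0.000) / (8) = 1.000
  x2 = (7 - (-1)·0.000 - (-2)·0.000 - (-2)·0.000) / (8) = 0.875
  x3 = (0 - (-2)·0.000 - (-2)·0.000 - (-1)·0.000) / (7) = 0.000
  x4 = (1 - (3)·0.000 - (3)·0.000 - (-1)·0.000) / (9) = 0.111
Iteration 2:
  x1 = (8 - (-2)·0.875 - (1)·0.000 - (-1)·0.111) / (8) = 1.233
  x2 = (7 - (-1)·1.000 - (-2)·0.000 - (-2)·0.111) / (8) = 1.028
  x3 = (0 - (-2)·1.000 - (-2)·0.875 - (-1)·0.111) / (7) = 0.552
  x4 = (1 - (3)·1.000 - (3)·0.875 - (-1)·0.000) / (9) = -0.514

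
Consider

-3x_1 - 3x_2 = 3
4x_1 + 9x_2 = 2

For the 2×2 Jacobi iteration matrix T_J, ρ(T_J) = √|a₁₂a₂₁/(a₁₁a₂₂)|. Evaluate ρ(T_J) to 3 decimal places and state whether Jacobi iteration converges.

0.667

a₁₂a₂₁/(a₁₁a₂₂) = (-3)·(4) / ((-3)·(9)) = 0.444444
ρ = √|0.444444| = √0.444444 = 0.667
ρ < 1, so Jacobi converges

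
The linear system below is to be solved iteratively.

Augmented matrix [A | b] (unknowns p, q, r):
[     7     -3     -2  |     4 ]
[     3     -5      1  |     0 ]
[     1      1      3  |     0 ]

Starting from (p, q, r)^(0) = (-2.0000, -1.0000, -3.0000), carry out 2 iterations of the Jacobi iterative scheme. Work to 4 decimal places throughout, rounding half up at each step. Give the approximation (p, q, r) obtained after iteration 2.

(0.0857, -0.2286, 0.8381)

Iteration 1:
  p = (4 - (-3)·-1.0000 - (-2)·-3.0000) / (7) = -0.7143
  q = (0 - (3)·-2.0000 - (1)·-3.0000) / (-5) = -1.8000
  r = (0 - (1)·-2.0000 - (1)·-1.0000) / (3) = 1.0000
Iteration 2:
  p = (4 - (-3)·-1.8000 - (-2)·1.0000) / (7) = 0.0857
  q = (0 - (3)·-0.7143 - (1)·1.0000) / (-5) = -0.2286
  r = (0 - (1)·-0.7143 - (1)·-1.8000) / (3) = 0.8381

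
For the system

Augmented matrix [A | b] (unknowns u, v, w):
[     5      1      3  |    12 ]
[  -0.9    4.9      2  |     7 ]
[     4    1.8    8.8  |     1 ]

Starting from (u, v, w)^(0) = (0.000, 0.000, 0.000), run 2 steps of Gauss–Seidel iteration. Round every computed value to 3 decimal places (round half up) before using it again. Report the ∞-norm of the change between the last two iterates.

Iteration 1:
  u = (12 - (1)·0.000 - (3)·0.000) / (5) = 2.400
  v = (7 - (-0.9)·2.400 - (2)·0.000) / (4.9) = 1.869
  w = (1 - (4)·2.400 - (1.8)·1.869) / (8.8) = -1.360
Iteration 2:
  u = (12 - (1)·1.869 - (3)·-1.360) / (5) = 2.842
  v = (7 - (-0.9)·2.842 - (2)·-1.360) / (4.9) = 2.506
  w = (1 - (4)·2.842 - (1.8)·2.506) / (8.8) = -1.691
Change: (0.442, 0.637, -0.331) → max |·| = 0.637

0.637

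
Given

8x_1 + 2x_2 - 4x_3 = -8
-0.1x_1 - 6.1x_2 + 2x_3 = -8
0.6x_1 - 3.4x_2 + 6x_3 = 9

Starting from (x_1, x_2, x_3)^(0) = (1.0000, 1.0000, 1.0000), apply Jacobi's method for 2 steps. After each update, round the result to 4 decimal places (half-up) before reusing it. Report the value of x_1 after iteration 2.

-0.4224

Iteration 1:
  x_1 = (-8 - (2)·1.0000 - (-4)·1.0000) / (8) = -0.7500
  x_2 = (-8 - (-0.1)·1.0000 - (2)·1.0000) / (-6.1) = 1.6230
  x_3 = (9 - (0.6)·1.0000 - (-3.4)·1.0000) / (6) = 1.9667
Iteration 2:
  x_1 = (-8 - (2)·1.6230 - (-4)·1.9667) / (8) = -0.4224
  x_2 = (-8 - (-0.1)·-0.7500 - (2)·1.9667) / (-6.1) = 1.9686
  x_3 = (9 - (0.6)·-0.7500 - (-3.4)·1.6230) / (6) = 2.4947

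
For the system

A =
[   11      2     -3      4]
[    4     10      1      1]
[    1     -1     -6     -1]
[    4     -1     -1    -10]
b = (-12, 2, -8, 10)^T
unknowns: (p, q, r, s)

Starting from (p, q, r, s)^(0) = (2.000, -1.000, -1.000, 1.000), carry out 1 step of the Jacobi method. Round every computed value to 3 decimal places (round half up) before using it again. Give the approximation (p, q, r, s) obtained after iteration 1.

(-1.545, -0.600, 1.667, 0.000)

Iteration 1:
  p = (-12 - (2)·-1.000 - (-3)·-1.000 - (4)·1.000) / (11) = -1.545
  q = (2 - (4)·2.000 - (1)·-1.000 - (1)·1.000) / (10) = -0.600
  r = (-8 - (1)·2.000 - (-1)·-1.000 - (-1)·1.000) / (-6) = 1.667
  s = (10 - (4)·2.000 - (-1)·-1.000 - (-1)·-1.000) / (-10) = 0.000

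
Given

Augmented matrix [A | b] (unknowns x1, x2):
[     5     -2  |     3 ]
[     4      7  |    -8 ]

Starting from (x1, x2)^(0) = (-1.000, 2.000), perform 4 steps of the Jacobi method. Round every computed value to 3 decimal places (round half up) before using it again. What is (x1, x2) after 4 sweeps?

Iteration 1:
  x1 = (3 - (-2)·2.000) / (5) = 1.400
  x2 = (-8 - (4)·-1.000) / (7) = -0.571
Iteration 2:
  x1 = (3 - (-2)·-0.571) / (5) = 0.372
  x2 = (-8 - (4)·1.400) / (7) = -1.943
Iteration 3:
  x1 = (3 - (-2)·-1.943) / (5) = -0.177
  x2 = (-8 - (4)·0.372) / (7) = -1.355
Iteration 4:
  x1 = (3 - (-2)·-1.355) / (5) = 0.058
  x2 = (-8 - (4)·-0.177) / (7) = -1.042

(0.058, -1.042)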